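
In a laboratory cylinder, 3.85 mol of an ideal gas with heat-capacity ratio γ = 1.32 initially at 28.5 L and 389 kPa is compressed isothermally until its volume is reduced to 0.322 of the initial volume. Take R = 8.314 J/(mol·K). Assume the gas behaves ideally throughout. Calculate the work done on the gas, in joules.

12600 J

T₁ = P₁V₁/(nR) = 389×28.5/(3.85×8.314) = 346 K.
Isothermal: T stays 346 K; PV = const ⇒ V₂ = 9.18 L, P₂ = 1210 kPa.
W = nRT ln(V₂/V₁) = 3.85×8.314×346×ln(0.322) = -12600 J.
Work done on the gas = −W_by = 12600 J.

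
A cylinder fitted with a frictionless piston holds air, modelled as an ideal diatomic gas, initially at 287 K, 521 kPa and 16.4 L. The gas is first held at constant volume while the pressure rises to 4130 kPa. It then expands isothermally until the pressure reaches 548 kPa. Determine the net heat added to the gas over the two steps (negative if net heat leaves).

285000 J

n = P₁V₁/(RT₁) = 521×16.4/(8.314×287) = 3.58 mol.
Step 1 — Isochoric: V stays 16.4 L; P/T = const ⇒ T₂ = 2280 K, P₂ = 4130 kPa.
W = 0 (no volume change).
ΔU = nCvΔT = 3.58×20.8×(2280−287) = 148000 J.
Q = ΔU = 148000 J.
State after step 1: P = 4130 kPa, V = 16.4 L, T = 2280 K.
Step 2 — Isothermal: T stays 2280 K; PV = const ⇒ V₂ = 124 L, P₂ = 548 kPa.
ΔU = 0 (ideal gas, T constant).
W = nRT ln(V₂/V₁) = 3.58×8.314×2280×ln(7.54) = 137000 J.
Q = ΔU + W = 137000 J.
Net over both steps: W = 137000 J, Q = 285000 J, ΔU = 148000 J.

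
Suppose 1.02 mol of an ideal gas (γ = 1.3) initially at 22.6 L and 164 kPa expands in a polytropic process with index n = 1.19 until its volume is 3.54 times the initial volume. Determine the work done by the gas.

4170 J

T₁ = P₁V₁/(nR) = 164×22.6/(1.02×8.314) = 437 K.
Polytropic n=1.19: T₂ = T₁(V₁/V₂)^(n−1) = 437×(0.282)^0.19 = 344 K; P₂ = P₁(V₁/V₂)^n = 36.4 kPa.
W = (P₁V₁−P₂V₂)/(n−1) = (164×22.6−36.4×80.0)/0.19 = 4170 J.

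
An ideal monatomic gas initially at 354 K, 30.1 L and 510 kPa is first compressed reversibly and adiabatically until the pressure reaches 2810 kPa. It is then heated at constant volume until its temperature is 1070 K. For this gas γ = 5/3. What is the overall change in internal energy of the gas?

46600 J

n = P₁V₁/(RT₁) = 510×30.1/(8.314×354) = 5.22 mol.
Step 1 — Adiabatic: T₂/T₁ = (P₂/P₁)^((γ−1)/γ) ⇒ T₂ = 354×(5.51)^0.400 = 701 K; V₂ = 10.8 L.
ΔU = nCvΔT = 5.22×12.5×(701−354) = 22500 J.
Q = 0 for an adiabatic process, so W = −ΔU = -22500 J.
State after step 1: P = 2810 kPa, V = 10.8 L, T = 701 K.
Step 2 — Isochoric: V stays 10.8 L; P/T = const ⇒ T₂ = 1070 K, P₂ = 4290 kPa.
W = 0 (no volume change).
ΔU = nCvΔT = 5.22×12.5×(1070−701) = 24000 J.
Q = ΔU = 24000 J.
Net over both steps: W = -22500 J, Q = 24000 J, ΔU = 46600 J.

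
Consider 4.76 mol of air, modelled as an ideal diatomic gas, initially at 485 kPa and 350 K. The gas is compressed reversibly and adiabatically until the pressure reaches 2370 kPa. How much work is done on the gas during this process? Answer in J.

V₁ = nRT₁/P₁ = 4.76×8.314×350/485 = 28.6 L.
Adiabatic: T₂/T₁ = (P₂/P₁)^((γ−1)/γ) ⇒ T₂ = 350×(4.89)^0.286 = 551 K; V₂ = 9.20 L.
ΔU = nCvΔT = 4.76×20.8×(551−350) = 19900 J.
Q = 0 for an adiabatic process, so W = −ΔU = -19900 J.
Work done on the gas = −W_by = 19900 J.

19900 J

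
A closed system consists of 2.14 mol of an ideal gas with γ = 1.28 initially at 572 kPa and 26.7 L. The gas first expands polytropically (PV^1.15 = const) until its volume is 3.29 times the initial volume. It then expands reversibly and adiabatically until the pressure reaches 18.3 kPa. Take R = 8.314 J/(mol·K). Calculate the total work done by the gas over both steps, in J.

T₁ = P₁V₁/(nR) = 572×26.7/(2.14×8.314) = 858 K.
Step 1 — Polytropic n=1.15: T₂ = T₁(V₁/V₂)^(n−1) = 858×(0.304)^0.15 = 718 K; P₂ = P₁(V₁/V₂)^n = 145 kPa.
W = (P₁V₁−P₂V₂)/(n−1) = (572×26.7−145×87.8)/0.15 = 16700 J.
ΔU = nCvΔT = 2.14×29.7×(718−858) = -8920 J.
Q = ΔU + W = 7730 J.
State after step 1: P = 145 kPa, V = 87.8 L, T = 718 K.
Step 2 — Adiabatic: T₂/T₁ = (P₂/P₁)^((γ−1)/γ) ⇒ T₂ = 718×(0.126)^0.219 = 456 K; V₂ = 444 L.
ΔU = nCvΔT = 2.14×29.7×(456−718) = -16600 J.
Q = 0 for an adiabatic process, so W = −ΔU = 16600 J.
Net over both steps: W = 33300 J, Q = 7730 J, ΔU = -25600 J.

33300 J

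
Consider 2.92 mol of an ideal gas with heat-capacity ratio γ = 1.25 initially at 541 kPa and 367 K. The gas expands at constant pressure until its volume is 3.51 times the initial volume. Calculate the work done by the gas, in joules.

22400 J

V₁ = nRT₁/P₁ = 2.92×8.314×367/541 = 16.5 L.
Isobaric: P stays 541 kPa; V/T = const ⇒ T₂ = 1290 K, V₂ = 57.8 L.
W = PΔV = 541×(57.8−16.5) kPa·L = 22400 J.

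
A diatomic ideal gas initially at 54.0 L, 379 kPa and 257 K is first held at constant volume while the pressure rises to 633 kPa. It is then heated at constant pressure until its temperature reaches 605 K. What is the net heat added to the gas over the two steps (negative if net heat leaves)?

83300 J

n = P₁V₁/(RT₁) = 379×54.0/(8.314×257) = 9.58 mol.
Step 1 — Isochoric: V stays 54.0 L; P/T = const ⇒ T₂ = 429 K, P₂ = 633 kPa.
W = 0 (no volume change).
ΔU = nCvΔT = 9.58×20.8×(429−257) = 34300 J.
Q = ΔU = 34300 J.
State after step 1: P = 633 kPa, V = 54.0 L, T = 429 K.
Step 2 — Isobaric: P stays 633 kPa; V/T = const ⇒ T₂ = 605 K, V₂ = 76.1 L.
W = PΔV = 633×(76.1−54.0) kPa·L = 14000 J.
ΔU = nCvΔT = 9.58×20.8×(605−429) = 35000 J.
Q = ΔU + W = nCpΔT = 49000 J.
Net over both steps: W = 14000 J, Q = 83300 J, ΔU = 69300 J.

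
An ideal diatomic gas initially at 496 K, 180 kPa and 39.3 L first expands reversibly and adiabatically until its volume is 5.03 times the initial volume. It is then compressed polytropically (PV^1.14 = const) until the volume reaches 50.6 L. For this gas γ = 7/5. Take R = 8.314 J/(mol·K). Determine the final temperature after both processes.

n = P₁V₁/(RT₁) = 180×39.3/(8.314×496) = 1.72 mol.
Step 1 — Adiabatic: TV^(γ−1) = const ⇒ T₂ = 496×(0.199)^0.400 = 260 K; PV^γ = const ⇒ P₂ = 18.8 kPa.
ΔU = nCvΔT = 1.72×20.8×(260−496) = -8420 J.
Q = 0 for an adiabatic process, so W = −ΔU = 8420 J.
State after step 1: P = 18.8 kPa, V = 198 L, T = 260 K.
Step 2 — Polytropic n=1.14: T₂ = T₁(V₁/V₂)^(n−1) = 260×(3.91)^0.14 = 315 K; P₂ = P₁(V₁/V₂)^n = 88.7 kPa.
W = (P₁V₁−P₂V₂)/(n−1) = (18.8×198−88.7×50.6)/0.14 = -5570 J.
ΔU = nCvΔT = 1.72×20.8×(315−260) = 1950 J.
Q = ΔU + W = -3620 J.
Net over both steps: W = 2850 J, Q = -3620 J, ΔU = -6470 J.

315 K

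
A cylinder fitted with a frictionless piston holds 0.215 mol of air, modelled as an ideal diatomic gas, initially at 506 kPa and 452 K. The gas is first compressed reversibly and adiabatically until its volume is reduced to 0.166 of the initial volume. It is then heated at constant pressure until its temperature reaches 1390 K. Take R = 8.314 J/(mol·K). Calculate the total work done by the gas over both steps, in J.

V₁ = nRT₁/P₁ = 0.215×8.314×452/506 = 1.60 L.
Step 1 — Adiabatic: TV^(γ−1) = const ⇒ T₂ = 452×(6.02)^0.400 = 927 K; PV^γ = const ⇒ P₂ = 6250 kPa.
ΔU = nCvΔT = 0.215×20.8×(927−452) = 2120 J.
Q = 0 for an adiabatic process, so W = −ΔU = -2120 J.
State after step 1: P = 6250 kPa, V = 0.265 L, T = 927 K.
Step 2 — Isobaric: P stays 6250 kPa; V/T = const ⇒ T₂ = 1390 K, V₂ = 0.397 L.
W = PΔV = 6250×(0.397−0.265) kPa·L = 828 J.
ΔU = nCvΔT = 0.215×20.8×(1390−927) = 2070 J.
Q = ΔU + W = nCpΔT = 2900 J.
Net over both steps: W = -1300 J, Q = 2900 J, ΔU = 4190 J.

-1300 J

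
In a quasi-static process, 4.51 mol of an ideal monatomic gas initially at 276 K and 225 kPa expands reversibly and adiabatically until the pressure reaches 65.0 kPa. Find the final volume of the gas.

96.9 L

V₁ = nRT₁/P₁ = 4.51×8.314×276/225 = 46.0 L.
Adiabatic: T₂/T₁ = (P₂/P₁)^((γ−1)/γ) ⇒ T₂ = 276×(0.289)^0.400 = 168 K; V₂ = 96.9 L.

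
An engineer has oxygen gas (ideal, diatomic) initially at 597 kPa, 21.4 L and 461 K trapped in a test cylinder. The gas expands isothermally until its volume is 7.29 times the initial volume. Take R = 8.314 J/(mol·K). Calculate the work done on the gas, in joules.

n = P₁V₁/(RT₁) = 597×21.4/(8.314×461) = 3.33 mol.
Isothermal: T stays 461 K; PV = const ⇒ V₂ = 156 L, P₂ = 81.9 kPa.
W = nRT ln(V₂/V₁) = 3.33×8.314×461×ln(7.29) = 25400 J.
Work done on the gas = −W_by = -25400 J.

-25400 J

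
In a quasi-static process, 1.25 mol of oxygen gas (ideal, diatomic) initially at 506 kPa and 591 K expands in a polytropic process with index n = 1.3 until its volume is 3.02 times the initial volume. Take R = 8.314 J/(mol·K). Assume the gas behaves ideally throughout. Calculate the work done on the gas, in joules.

-5780 J

V₁ = nRT₁/P₁ = 1.25×8.314×591/506 = 12.1 L.
Polytropic n=1.3: T₂ = T₁(V₁/V₂)^(n−1) = 591×(0.331)^0.30 = 424 K; P₂ = P₁(V₁/V₂)^n = 120 kPa.
W = (P₁V₁−P₂V₂)/(n−1) = (506×12.1−120×36.7)/0.30 = 5780 J.
Work done on the gas = −W_by = -5780 J.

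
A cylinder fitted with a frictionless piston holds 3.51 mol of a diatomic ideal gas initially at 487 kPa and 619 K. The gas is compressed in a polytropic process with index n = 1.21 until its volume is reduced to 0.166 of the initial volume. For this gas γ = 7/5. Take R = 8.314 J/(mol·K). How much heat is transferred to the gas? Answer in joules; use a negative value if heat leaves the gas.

-18700 J

V₁ = nRT₁/P₁ = 3.51×8.314×619/487 = 37.1 L.
Polytropic n=1.21: T₂ = T₁(V₁/V₂)^(n−1) = 619×(6.02)^0.21 = 903 K; P₂ = P₁(V₁/V₂)^n = 4280 kPa.
W = (P₁V₁−P₂V₂)/(n−1) = (487×37.1−4280×6.16)/0.21 = -39400 J.
ΔU = nCvΔT = 3.51×20.8×(903−619) = 20700 J.
Q = ΔU + W = -18700 J.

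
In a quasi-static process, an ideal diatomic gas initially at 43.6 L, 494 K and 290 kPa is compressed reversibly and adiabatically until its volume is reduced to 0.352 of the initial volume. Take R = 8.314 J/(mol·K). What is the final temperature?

750 K

Adiabatic: TV^(γ−1) = const ⇒ T₂ = 494×(2.84)^0.400 = 750 K; PV^γ = const ⇒ P₂ = 1250 kPa.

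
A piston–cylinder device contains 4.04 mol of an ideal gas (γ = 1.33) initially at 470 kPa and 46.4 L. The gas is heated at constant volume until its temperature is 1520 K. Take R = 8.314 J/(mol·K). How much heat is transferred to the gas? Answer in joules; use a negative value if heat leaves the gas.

88600 J

T₁ = P₁V₁/(nR) = 470×46.4/(4.04×8.314) = 649 K.
Isochoric: V stays 46.4 L; P/T = const ⇒ T₂ = 1520 K, P₂ = 1100 kPa.
W = 0 (no volume change).
ΔU = nCvΔT = 4.04×25.2×(1520−649) = 88600 J.
Q = ΔU = 88600 J.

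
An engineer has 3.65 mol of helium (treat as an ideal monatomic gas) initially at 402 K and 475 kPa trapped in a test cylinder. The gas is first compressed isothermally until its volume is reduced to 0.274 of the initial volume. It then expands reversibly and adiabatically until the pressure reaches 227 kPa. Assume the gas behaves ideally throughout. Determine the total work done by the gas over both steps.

V₁ = nRT₁/P₁ = 3.65×8.314×402/475 = 25.7 L.
Step 1 — Isothermal: T stays 402 K; PV = const ⇒ V₂ = 7.04 L, P₂ = 1730 kPa.
ΔU = 0 (ideal gas, T constant).
W = nRT ln(V₂/V₁) = 3.65×8.314×402×ln(0.274) = -15800 J.
Q = ΔU + W = -15800 J.
State after step 1: P = 1730 kPa, V = 7.04 L, T = 402 K.
Step 2 — Adiabatic: T₂/T₁ = (P₂/P₁)^((γ−1)/γ) ⇒ T₂ = 402×(0.131)^0.400 = 178 K; V₂ = 23.8 L.
ΔU = nCvΔT = 3.65×12.5×(178−402) = -10200 J.
Q = 0 for an adiabatic process, so W = −ΔU = 10200 J.
Net over both steps: W = -5610 J, Q = -15800 J, ΔU = -10200 J.

-5610 J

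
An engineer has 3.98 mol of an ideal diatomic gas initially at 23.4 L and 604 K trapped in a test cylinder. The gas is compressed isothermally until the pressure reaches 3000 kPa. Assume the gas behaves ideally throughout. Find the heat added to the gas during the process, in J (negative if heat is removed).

-25100 J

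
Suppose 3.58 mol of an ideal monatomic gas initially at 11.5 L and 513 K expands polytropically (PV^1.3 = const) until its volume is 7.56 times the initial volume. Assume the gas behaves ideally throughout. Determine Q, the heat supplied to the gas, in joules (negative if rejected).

P₁ = nRT₁/V₁ = 3.58×8.314×513/11.5 = 1330 kPa.
Polytropic n=1.3: T₂ = T₁(V₁/V₂)^(n−1) = 513×(0.132)^0.30 = 280 K; P₂ = P₁(V₁/V₂)^n = 95.7 kPa.
W = (P₁V₁−P₂V₂)/(n−1) = (1330×11.5−95.7×86.9)/0.30 = 23200 J.
ΔU = nCvΔT = 3.58×12.5×(280−513) = -10400 J.
Q = ΔU + W = 12700 J.

12700 J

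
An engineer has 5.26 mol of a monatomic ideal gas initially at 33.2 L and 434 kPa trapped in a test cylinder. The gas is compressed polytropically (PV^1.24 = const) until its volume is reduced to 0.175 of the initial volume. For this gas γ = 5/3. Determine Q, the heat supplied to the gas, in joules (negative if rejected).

-20000 J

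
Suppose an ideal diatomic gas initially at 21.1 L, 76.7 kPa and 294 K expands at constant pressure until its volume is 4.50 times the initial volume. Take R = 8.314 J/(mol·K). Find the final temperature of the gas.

Isobaric: P stays 76.7 kPa; V/T = const ⇒ T₂ = 1320 K, V₂ = 95.0 L.

1320 K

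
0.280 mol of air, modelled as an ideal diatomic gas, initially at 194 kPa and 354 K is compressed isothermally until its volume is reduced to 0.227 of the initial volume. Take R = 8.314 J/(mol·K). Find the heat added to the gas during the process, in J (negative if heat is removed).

-1220 J

V₁ = nRT₁/P₁ = 0.280×8.314×354/194 = 4.25 L.
Isothermal: T stays 354 K; PV = const ⇒ V₂ = 0.964 L, P₂ = 855 kPa.
ΔU = 0 (ideal gas, T constant).
W = nRT ln(V₂/V₁) = 0.280×8.314×354×ln(0.227) = -1220 J.
Q = ΔU + W = -1220 J.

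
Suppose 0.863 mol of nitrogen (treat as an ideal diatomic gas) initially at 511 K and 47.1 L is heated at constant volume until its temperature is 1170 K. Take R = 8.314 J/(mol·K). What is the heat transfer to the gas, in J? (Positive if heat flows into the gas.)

11800 J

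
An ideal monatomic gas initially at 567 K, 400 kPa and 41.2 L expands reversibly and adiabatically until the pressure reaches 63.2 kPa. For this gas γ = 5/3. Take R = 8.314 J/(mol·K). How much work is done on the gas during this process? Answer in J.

-12900 J

n = P₁V₁/(RT₁) = 400×41.2/(8.314×567) = 3.50 mol.
Adiabatic: T₂/T₁ = (P₂/P₁)^((γ−1)/γ) ⇒ T₂ = 567×(0.158)^0.400 = 271 K; V₂ = 125 L.
ΔU = nCvΔT = 3.50×12.5×(271−567) = -12900 J.
Q = 0 for an adiabatic process, so W = −ΔU = 12900 J.
Work done on the gas = −W_by = -12900 J.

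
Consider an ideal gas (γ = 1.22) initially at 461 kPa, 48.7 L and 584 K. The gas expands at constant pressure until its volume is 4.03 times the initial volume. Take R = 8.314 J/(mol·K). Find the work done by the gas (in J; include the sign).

68000 J

n = P₁V₁/(RT₁) = 461×48.7/(8.314×584) = 4.62 mol.
Isobaric: P stays 461 kPa; V/T = const ⇒ T₂ = 2350 K, V₂ = 196 L.
W = PΔV = 461×(196−48.7) kPa·L = 68000 J.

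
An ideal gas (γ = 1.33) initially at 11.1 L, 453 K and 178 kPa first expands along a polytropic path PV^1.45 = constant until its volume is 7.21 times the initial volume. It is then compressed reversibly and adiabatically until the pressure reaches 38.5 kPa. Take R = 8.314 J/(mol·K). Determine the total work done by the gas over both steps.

n = P₁V₁/(RT₁) = 178×11.1/(8.314×453) = 0.525 mol.
Step 1 — Polytropic n=1.45: T₂ = T₁(V₁/V₂)^(n−1) = 453×(0.139)^0.45 = 186 K; P₂ = P₁(V₁/V₂)^n = 10.1 kPa.
W = (P₁V₁−P₂V₂)/(n−1) = (178×11.1−10.1×80.0)/0.45 = 2590 J.
ΔU = nCvΔT = 0.525×25.2×(186−453) = -3530 J.
Q = ΔU + W = -940 J.
State after step 1: P = 10.1 kPa, V = 80.0 L, T = 186 K.
Step 2 — Adiabatic: T₂/T₁ = (P₂/P₁)^((γ−1)/γ) ⇒ T₂ = 186×(3.79)^0.248 = 259 K; V₂ = 29.4 L.
ΔU = nCvΔT = 0.525×25.2×(259−186) = 965 J.
Q = 0 for an adiabatic process, so W = −ΔU = -965 J.
Net over both steps: W = 1620 J, Q = -940 J, ΔU = -2560 J.

1620 J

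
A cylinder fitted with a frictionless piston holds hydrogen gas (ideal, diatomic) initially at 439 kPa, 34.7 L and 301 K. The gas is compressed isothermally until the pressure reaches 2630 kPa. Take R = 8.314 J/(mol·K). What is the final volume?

5.79 L

Isothermal: T stays 301 K; PV = const ⇒ V₂ = 5.79 L, P₂ = 2630 kPa.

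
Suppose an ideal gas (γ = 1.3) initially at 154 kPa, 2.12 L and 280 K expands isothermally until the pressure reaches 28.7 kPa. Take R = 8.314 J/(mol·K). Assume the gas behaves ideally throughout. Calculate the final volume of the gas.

Isothermal: T stays 280 K; PV = const ⇒ V₂ = 11.4 L, P₂ = 28.7 kPa.

11.4 L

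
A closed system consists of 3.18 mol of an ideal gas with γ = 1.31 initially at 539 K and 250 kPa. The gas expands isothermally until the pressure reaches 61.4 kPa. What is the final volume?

232 L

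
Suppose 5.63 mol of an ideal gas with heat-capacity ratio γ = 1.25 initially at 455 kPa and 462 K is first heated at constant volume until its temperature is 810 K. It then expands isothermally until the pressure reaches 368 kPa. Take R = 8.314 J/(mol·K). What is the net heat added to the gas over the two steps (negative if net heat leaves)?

94500 J

V₁ = nRT₁/P₁ = 5.63×8.314×462/455 = 47.5 L.
Step 1 — Isochoric: V stays 47.5 L; P/T = const ⇒ T₂ = 810 K, P₂ = 798 kPa.
W = 0 (no volume change).
ΔU = nCvΔT = 5.63×33.3×(810−462) = 65200 J.
Q = ΔU = 65200 J.
State after step 1: P = 798 kPa, V = 47.5 L, T = 810 K.
Step 2 — Isothermal: T stays 810 K; PV = const ⇒ V₂ = 103 L, P₂ = 368 kPa.
ΔU = 0 (ideal gas, T constant).
W = nRT ln(V₂/V₁) = 5.63×8.314×810×ln(2.17) = 29300 J.
Q = ΔU + W = 29300 J.
Net over both steps: W = 29300 J, Q = 94500 J, ΔU = 65200 J.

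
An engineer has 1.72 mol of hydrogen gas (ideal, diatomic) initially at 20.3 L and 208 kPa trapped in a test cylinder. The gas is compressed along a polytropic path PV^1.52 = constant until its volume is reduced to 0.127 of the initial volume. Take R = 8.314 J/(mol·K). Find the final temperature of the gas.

863 K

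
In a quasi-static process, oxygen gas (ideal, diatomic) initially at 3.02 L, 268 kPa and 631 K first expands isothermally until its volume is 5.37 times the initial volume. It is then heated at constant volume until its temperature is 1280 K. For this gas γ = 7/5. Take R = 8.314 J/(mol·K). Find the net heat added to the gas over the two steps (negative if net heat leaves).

3440 J

n = P₁V₁/(RT₁) = 268×3.02/(8.314×631) = 0.154 mol.
Step 1 — Isothermal: T stays 631 K; PV = const ⇒ V₂ = 16.2 L, P₂ = 49.9 kPa.
ΔU = 0 (ideal gas, T constant).
W = nRT ln(V₂/V₁) = 0.154×8.314×631×ln(5.37) = 1360 J.
Q = ΔU + W = 1360 J.
State after step 1: P = 49.9 kPa, V = 16.2 L, T = 631 K.
Step 2 — Isochoric: V stays 16.2 L; P/T = const ⇒ T₂ = 1280 K, P₂ = 101 kPa.
W = 0 (no volume change).
ΔU = nCvΔT = 0.154×20.8×(1280−631) = 2080 J.
Q = ΔU = 2080 J.
Net over both steps: W = 1360 J, Q = 3440 J, ΔU = 2080 J.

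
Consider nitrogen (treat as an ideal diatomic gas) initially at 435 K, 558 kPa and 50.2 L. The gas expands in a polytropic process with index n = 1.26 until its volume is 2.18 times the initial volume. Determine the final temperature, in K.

355 K

Polytropic n=1.26: T₂ = T₁(V₁/V₂)^(n−1) = 435×(0.459)^0.26 = 355 K; P₂ = P₁(V₁/V₂)^n = 209 kPa.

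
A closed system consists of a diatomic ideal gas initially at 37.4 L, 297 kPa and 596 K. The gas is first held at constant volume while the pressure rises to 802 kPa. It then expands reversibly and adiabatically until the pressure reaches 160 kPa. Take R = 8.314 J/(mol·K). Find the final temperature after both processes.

n = P₁V₁/(RT₁) = 297×37.4/(8.314×596) = 2.24 mol.
Step 1 — Isochoric: V stays 37.4 L; P/T = const ⇒ T₂ = 1610 K, P₂ = 802 kPa.
W = 0 (no volume change).
ΔU = nCvΔT = 2.24×20.8×(1610−596) = 47200 J.
Q = ΔU = 47200 J.
State after step 1: P = 802 kPa, V = 37.4 L, T = 1610 K.
Step 2 — Adiabatic: T₂/T₁ = (P₂/P₁)^((γ−1)/γ) ⇒ T₂ = 1610×(0.200)^0.286 = 1020 K; V₂ = 118 L.
ΔU = nCvΔT = 2.24×20.8×(1020−1610) = -27700 J.
Q = 0 for an adiabatic process, so W = −ΔU = 27700 J.
Net over both steps: W = 27700 J, Q = 47200 J, ΔU = 19500 J.

1020 K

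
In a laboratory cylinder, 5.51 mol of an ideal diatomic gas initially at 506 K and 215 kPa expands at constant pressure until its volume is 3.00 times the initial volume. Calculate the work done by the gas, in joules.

V₁ = nRT₁/P₁ = 5.51×8.314×506/215 = 108 L.
Isobaric: P stays 215 kPa; V/T = const ⇒ T₂ = 1520 K, V₂ = 323 L.
W = PΔV = 215×(323−108) kPa·L = 46400 J.

46400 J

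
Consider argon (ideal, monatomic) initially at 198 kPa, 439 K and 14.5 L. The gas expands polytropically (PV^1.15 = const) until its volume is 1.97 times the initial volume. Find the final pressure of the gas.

90.8 kPa

Polytropic n=1.15: T₂ = T₁(V₁/V₂)^(n−1) = 439×(0.508)^0.15 = 397 K; P₂ = P₁(V₁/V₂)^n = 90.8 kPa.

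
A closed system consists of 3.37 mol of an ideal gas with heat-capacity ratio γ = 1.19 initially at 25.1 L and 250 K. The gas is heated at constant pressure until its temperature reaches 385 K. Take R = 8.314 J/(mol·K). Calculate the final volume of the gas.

P₁ = nRT₁/V₁ = 3.37×8.314×250/25.1 = 279 kPa.
Isobaric: P stays 279 kPa; V/T = const ⇒ T₂ = 385 K, V₂ = 38.7 L.

38.7 L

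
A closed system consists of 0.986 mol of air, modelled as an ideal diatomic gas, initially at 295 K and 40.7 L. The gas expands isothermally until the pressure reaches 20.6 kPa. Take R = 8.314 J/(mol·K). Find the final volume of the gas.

P₁ = nRT₁/V₁ = 0.986×8.314×295/40.7 = 59.4 kPa.
Isothermal: T stays 295 K; PV = const ⇒ V₂ = 117 L, P₂ = 20.6 kPa.

117 L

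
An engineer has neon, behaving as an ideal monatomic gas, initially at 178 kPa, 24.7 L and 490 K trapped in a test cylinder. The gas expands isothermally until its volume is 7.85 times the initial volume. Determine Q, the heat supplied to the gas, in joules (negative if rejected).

9060 J

n = P₁V₁/(RT₁) = 178×24.7/(8.314×490) = 1.08 mol.
Isothermal: T stays 490 K; PV = const ⇒ V₂ = 194 L, P₂ = 22.7 kPa.
ΔU = 0 (ideal gas, T constant).
W = nRT ln(V₂/V₁) = 1.08×8.314×490×ln(7.85) = 9060 J.
Q = ΔU + W = 9060 J.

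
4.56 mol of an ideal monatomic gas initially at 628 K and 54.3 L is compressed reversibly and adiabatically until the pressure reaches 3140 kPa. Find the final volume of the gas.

16.7 L

P₁ = nRT₁/V₁ = 4.56×8.314×628/54.3 = 438 kPa.
Adiabatic: T₂/T₁ = (P₂/P₁)^((γ−1)/γ) ⇒ T₂ = 628×(7.16)^0.400 = 1380 K; V₂ = 16.7 L.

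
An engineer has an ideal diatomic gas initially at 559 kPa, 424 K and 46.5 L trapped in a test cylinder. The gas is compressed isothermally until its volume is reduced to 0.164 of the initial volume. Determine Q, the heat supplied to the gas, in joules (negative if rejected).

-47000 J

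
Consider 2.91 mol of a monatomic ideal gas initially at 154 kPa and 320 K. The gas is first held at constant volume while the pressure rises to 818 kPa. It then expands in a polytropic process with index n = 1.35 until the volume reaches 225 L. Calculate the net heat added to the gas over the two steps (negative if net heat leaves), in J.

72900 J

V₁ = nRT₁/P₁ = 2.91×8.314×320/154 = 50.3 L.
Step 1 — Isochoric: V stays 50.3 L; P/T = const ⇒ T₂ = 1700 K, P₂ = 818 kPa.
W = 0 (no volume change).
ΔU = nCvΔT = 2.91×12.5×(1700−320) = 50100 J.
Q = ΔU = 50100 J.
State after step 1: P = 818 kPa, V = 50.3 L, T = 1700 K.
Step 2 — Polytropic n=1.35: T₂ = T₁(V₁/V₂)^(n−1) = 1700×(0.223)^0.35 = 1010 K; P₂ = P₁(V₁/V₂)^n = 108 kPa.
W = (P₁V₁−P₂V₂)/(n−1) = (818×50.3−108×225)/0.35 = 48000 J.
ΔU = nCvΔT = 2.91×12.5×(1010−1700) = -25200 J.
Q = ΔU + W = 22800 J.
Net over both steps: W = 48000 J, Q = 72900 J, ΔU = 24900 J.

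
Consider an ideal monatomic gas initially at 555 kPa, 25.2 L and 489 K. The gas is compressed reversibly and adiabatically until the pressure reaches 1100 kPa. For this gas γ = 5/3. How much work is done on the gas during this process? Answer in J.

6600 J

n = P₁V₁/(RT₁) = 555×25.2/(8.314×489) = 3.44 mol.
Adiabatic: T₂/T₁ = (P₂/P₁)^((γ−1)/γ) ⇒ T₂ = 489×(1.98)^0.400 = 643 K; V₂ = 16.7 L.
ΔU = nCvΔT = 3.44×12.5×(643−489) = 6600 J.
Q = 0 for an adiabatic process, so W = −ΔU = -6600 J.
Work done on the gas = −W_by = 6600 J.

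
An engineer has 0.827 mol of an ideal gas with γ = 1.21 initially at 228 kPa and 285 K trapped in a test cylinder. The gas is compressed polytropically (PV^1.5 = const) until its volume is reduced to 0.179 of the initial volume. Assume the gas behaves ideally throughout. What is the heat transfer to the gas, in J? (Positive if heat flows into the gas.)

7380 J

V₁ = nRT₁/P₁ = 0.827×8.314×285/228 = 8.59 L.
Polytropic n=1.5: T₂ = T₁(V₁/V₂)^(n−1) = 285×(5.59)^0.50 = 674 K; P₂ = P₁(V₁/V₂)^n = 3010 kPa.
W = (P₁V₁−P₂V₂)/(n−1) = (228×8.59−3010×1.54)/0.50 = -5340 J.
ΔU = nCvΔT = 0.827×39.6×(674−285) = 12700 J.
Q = ΔU + W = 7380 J.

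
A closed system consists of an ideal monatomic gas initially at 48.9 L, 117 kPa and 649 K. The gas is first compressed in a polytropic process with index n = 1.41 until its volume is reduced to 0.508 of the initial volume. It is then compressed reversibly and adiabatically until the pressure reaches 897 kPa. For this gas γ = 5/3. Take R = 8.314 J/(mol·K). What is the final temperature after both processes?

1320 K

n = P₁V₁/(RT₁) = 117×48.9/(8.314×649) = 1.06 mol.
Step 1 — Polytropic n=1.41: T₂ = T₁(V₁/V₂)^(n−1) = 649×(1.97)^0.41 = 857 K; P₂ = P₁(V₁/V₂)^n = 304 kPa.
W = (P₁V₁−P₂V₂)/(n−1) = (117×48.9−304×24.8)/0.41 = -4470 J.
ΔU = nCvΔT = 1.06×12.5×(857−649) = 2750 J.
Q = ΔU + W = -1720 J.
State after step 1: P = 304 kPa, V = 24.8 L, T = 857 K.
Step 2 — Adiabatic: T₂/T₁ = (P₂/P₁)^((γ−1)/γ) ⇒ T₂ = 857×(2.95)^0.400 = 1320 K; V₂ = 13.0 L.
ΔU = nCvΔT = 1.06×12.5×(1320−857) = 6130 J.
Q = 0 for an adiabatic process, so W = −ΔU = -6130 J.
Net over both steps: W = -10600 J, Q = -1720 J, ΔU = 8880 J.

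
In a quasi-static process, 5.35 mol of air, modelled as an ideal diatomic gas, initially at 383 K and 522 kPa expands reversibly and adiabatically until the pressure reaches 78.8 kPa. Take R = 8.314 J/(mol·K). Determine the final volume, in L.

126 L

V₁ = nRT₁/P₁ = 5.35×8.314×383/522 = 32.6 L.
Adiabatic: T₂/T₁ = (P₂/P₁)^((γ−1)/γ) ⇒ T₂ = 383×(0.151)^0.286 = 223 K; V₂ = 126 L.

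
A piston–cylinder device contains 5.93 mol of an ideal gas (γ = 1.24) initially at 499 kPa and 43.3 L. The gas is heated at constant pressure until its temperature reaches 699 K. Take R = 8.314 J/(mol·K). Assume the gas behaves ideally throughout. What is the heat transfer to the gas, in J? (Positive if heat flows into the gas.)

T₁ = P₁V₁/(nR) = 499×43.3/(5.93×8.314) = 438 K.
Isobaric: P stays 499 kPa; V/T = const ⇒ T₂ = 699 K, V₂ = 69.1 L.
W = PΔV = 499×(69.1−43.3) kPa·L = 12900 J.
ΔU = nCvΔT = 5.93×34.6×(699−438) = 53600 J.
Q = ΔU + W = nCpΔT = 66400 J.

66400 J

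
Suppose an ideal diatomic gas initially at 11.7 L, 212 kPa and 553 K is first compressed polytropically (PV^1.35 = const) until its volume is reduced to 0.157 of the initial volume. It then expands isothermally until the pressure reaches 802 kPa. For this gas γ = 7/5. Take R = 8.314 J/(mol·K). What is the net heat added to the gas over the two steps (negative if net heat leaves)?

4740 J

n = P₁V₁/(RT₁) = 212×11.7/(8.314×553) = 0.539 mol.
Step 1 — Polytropic n=1.35: T₂ = T₁(V₁/V₂)^(n−1) = 553×(6.37)^0.35 = 1060 K; P₂ = P₁(V₁/V₂)^n = 2580 kPa.
W = (P₁V₁−P₂V₂)/(n−1) = (212×11.7−2580×1.84)/0.35 = -6460 J.
ΔU = nCvΔT = 0.539×20.8×(1060−553) = 5650 J.
Q = ΔU + W = -808 J.
State after step 1: P = 2580 kPa, V = 1.84 L, T = 1060 K.
Step 2 — Isothermal: T stays 1060 K; PV = const ⇒ V₂ = 5.91 L, P₂ = 802 kPa.
ΔU = 0 (ideal gas, T constant).
W = nRT ln(V₂/V₁) = 0.539×8.314×1060×ln(3.22) = 5540 J.
Q = ΔU + W = 5540 J.
Net over both steps: W = -918 J, Q = 4740 J, ΔU = 5650 J.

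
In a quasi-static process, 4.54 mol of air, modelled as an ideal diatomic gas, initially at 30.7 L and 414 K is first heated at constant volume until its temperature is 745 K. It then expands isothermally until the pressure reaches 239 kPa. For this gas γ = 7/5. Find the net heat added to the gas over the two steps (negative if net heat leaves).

P₁ = nRT₁/V₁ = 4.54×8.314×414/30.7 = 509 kPa.
Step 1 — Isochoric: V stays 30.7 L; P/T = const ⇒ T₂ = 745 K, P₂ = 916 kPa.
W = 0 (no volume change).
ΔU = nCvΔT = 4.54×20.8×(745−414) = 31200 J.
Q = ΔU = 31200 J.
State after step 1: P = 916 kPa, V = 30.7 L, T = 745 K.
Step 2 — Isothermal: T stays 745 K; PV = const ⇒ V₂ = 118 L, P₂ = 239 kPa.
ΔU = 0 (ideal gas, T constant).
W = nRT ln(V₂/V₁) = 4.54×8.314×745×ln(3.83) = 37800 J.
Q = ΔU + W = 37800 J.
Net over both steps: W = 37800 J, Q = 69000 J, ΔU = 31200 J.

69000 J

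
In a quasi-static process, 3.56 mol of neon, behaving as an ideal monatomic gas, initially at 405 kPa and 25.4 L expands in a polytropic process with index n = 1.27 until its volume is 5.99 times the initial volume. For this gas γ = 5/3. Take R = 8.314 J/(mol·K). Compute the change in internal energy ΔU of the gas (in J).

T₁ = P₁V₁/(nR) = 405×25.4/(3.56×8.314) = 348 K.
Polytropic n=1.27: T₂ = T₁(V₁/V₂)^(n−1) = 348×(0.167)^0.27 = 214 K; P₂ = P₁(V₁/V₂)^n = 41.7 kPa.
For an ideal gas ΔU = nCvΔT with Cv = (3/2)R = 12.5 J/(mol·K).
ΔU = 3.56×12.5×(214−348) = -5910 J.

-5910 J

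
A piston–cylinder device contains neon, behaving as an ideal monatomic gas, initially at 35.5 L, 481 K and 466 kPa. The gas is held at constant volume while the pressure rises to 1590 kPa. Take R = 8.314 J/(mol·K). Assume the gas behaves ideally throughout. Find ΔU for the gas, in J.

59900 J

n = P₁V₁/(RT₁) = 466×35.5/(8.314×481) = 4.14 mol.
Isochoric: V stays 35.5 L; P/T = const ⇒ T₂ = 1640 K, P₂ = 1590 kPa.
For an ideal gas ΔU = nCvΔT with Cv = (3/2)R = 12.5 J/(mol·K).
ΔU = 4.14×12.5×(1640−481) = 59900 J.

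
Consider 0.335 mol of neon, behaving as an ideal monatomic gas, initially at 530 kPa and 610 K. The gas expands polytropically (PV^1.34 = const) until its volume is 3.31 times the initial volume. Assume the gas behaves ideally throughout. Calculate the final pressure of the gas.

V₁ = nRT₁/P₁ = 0.335×8.314×610/530 = 3.21 L.
Polytropic n=1.34: T₂ = T₁(V₁/V₂)^(n−1) = 610×(0.302)^0.34 = 406 K; P₂ = P₁(V₁/V₂)^n = 107 kPa.

107 kPa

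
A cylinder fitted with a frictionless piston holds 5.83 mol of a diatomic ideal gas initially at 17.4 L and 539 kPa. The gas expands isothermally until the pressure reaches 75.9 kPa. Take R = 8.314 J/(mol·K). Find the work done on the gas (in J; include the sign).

-18400 J

T₁ = P₁V₁/(nR) = 539×17.4/(5.83×8.314) = 193 K.
Isothermal: T stays 193 K; PV = const ⇒ V₂ = 124 L, P₂ = 75.9 kPa.
W = nRT ln(V₂/V₁) = 5.83×8.314×193×ln(7.10) = 18400 J.
Work done on the gas = −W_by = -18400 J.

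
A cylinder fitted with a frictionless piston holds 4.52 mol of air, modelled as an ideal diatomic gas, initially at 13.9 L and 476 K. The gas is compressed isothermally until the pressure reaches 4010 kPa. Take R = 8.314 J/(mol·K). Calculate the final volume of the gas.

4.46 L

P₁ = nRT₁/V₁ = 4.52×8.314×476/13.9 = 1290 kPa.
Isothermal: T stays 476 K; PV = const ⇒ V₂ = 4.46 L, P₂ = 4010 kPa.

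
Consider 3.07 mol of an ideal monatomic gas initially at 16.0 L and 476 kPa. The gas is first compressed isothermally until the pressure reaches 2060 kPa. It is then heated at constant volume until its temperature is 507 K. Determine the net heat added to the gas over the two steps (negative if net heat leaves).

-3170 J

T₁ = P₁V₁/(nR) = 476×16.0/(3.07×8.314) = 298 K.
Step 1 — Isothermal: T stays 298 K; PV = const ⇒ V₂ = 3.70 L, P₂ = 2060 kPa.
ΔU = 0 (ideal gas, T constant).
W = nRT ln(V₂/V₁) = 3.07×8.314×298×ln(0.231) = -11200 J.
Q = ΔU + W = -11200 J.
State after step 1: P = 2060 kPa, V = 3.70 L, T = 298 K.
Step 2 — Isochoric: V stays 3.70 L; P/T = const ⇒ T₂ = 507 K, P₂ = 3500 kPa.
W = 0 (no volume change).
ΔU = nCvΔT = 3.07×12.5×(507−298) = 7990 J.
Q = ΔU = 7990 J.
Net over both steps: W = -11200 J, Q = -3170 J, ΔU = 7990 J.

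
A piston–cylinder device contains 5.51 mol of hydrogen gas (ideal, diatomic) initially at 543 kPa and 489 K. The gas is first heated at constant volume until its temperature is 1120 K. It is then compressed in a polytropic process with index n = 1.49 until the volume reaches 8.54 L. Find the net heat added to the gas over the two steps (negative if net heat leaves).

99700 J

V₁ = nRT₁/P₁ = 5.51×8.314×489/543 = 41.3 L.
Step 1 — Isochoric: V stays 41.3 L; P/T = const ⇒ T₂ = 1120 K, P₂ = 1240 kPa.
W = 0 (no volume change).
ΔU = nCvΔT = 5.51×20.8×(1120−489) = 72300 J.
Q = ΔU = 72300 J.
State after step 1: P = 1240 kPa, V = 41.3 L, T = 1120 K.
Step 2 — Polytropic n=1.49: T₂ = T₁(V₁/V₂)^(n−1) = 1120×(4.83)^0.49 = 2420 K; P₂ = P₁(V₁/V₂)^n = 13000 kPa.
W = (P₁V₁−P₂V₂)/(n−1) = (1240×41.3−13000×8.54)/0.49 = -122000 J.
ΔU = nCvΔT = 5.51×20.8×(2420−1120) = 149000 J.
Q = ΔU + W = 27400 J.
Net over both steps: W = -122000 J, Q = 99700 J, ΔU = 222000 J.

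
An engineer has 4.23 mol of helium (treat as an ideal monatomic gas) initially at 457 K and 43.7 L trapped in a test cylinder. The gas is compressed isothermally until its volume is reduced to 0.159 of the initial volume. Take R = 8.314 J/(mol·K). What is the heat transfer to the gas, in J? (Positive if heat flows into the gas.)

P₁ = nRT₁/V₁ = 4.23×8.314×457/43.7 = 368 kPa.
Isothermal: T stays 457 K; PV = const ⇒ V₂ = 6.95 L, P₂ = 2310 kPa.
ΔU = 0 (ideal gas, T constant).
W = nRT ln(V₂/V₁) = 4.23×8.314×457×ln(0.159) = -29600 J.
Q = ΔU + W = -29600 J.

-29600 J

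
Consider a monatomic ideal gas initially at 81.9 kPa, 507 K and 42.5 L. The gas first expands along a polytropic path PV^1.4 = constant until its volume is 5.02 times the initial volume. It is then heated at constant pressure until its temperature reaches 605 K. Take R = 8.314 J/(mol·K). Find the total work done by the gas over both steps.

n = P₁V₁/(RT₁) = 81.9×42.5/(8.314×507) = 0.826 mol.
Step 1 — Polytropic n=1.4: T₂ = T₁(V₁/V₂)^(n−1) = 507×(0.199)^0.40 = 266 K; P₂ = P₁(V₁/V₂)^n = 8.56 kPa.
W = (P₁V₁−P₂V₂)/(n−1) = (81.9×42.5−8.56×213)/0.40 = 4140 J.
ΔU = nCvΔT = 0.826×12.5×(266−507) = -2480 J.
Q = ΔU + W = 1660 J.
State after step 1: P = 8.56 kPa, V = 213 L, T = 266 K.
Step 2 — Isobaric: P stays 8.56 kPa; V/T = const ⇒ T₂ = 605 K, V₂ = 485 L.
W = PΔV = 8.56×(485−213) kPa·L = 2330 J.
ΔU = nCvΔT = 0.826×12.5×(605−266) = 3490 J.
Q = ΔU + W = nCpΔT = 5820 J.
Net over both steps: W = 6470 J, Q = 7480 J, ΔU = 1010 J.

6470 J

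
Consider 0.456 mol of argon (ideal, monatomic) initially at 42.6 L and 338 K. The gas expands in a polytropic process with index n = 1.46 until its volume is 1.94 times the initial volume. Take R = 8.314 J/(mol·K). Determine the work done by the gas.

732 J

P₁ = nRT₁/V₁ = 0.456×8.314×338/42.6 = 30.1 kPa.
Polytropic n=1.46: T₂ = T₁(V₁/V₂)^(n−1) = 338×(0.515)^0.46 = 249 K; P₂ = P₁(V₁/V₂)^n = 11.4 kPa.
W = (P₁V₁−P₂V₂)/(n−1) = (30.1×42.6−11.4×82.6)/0.46 = 732 J.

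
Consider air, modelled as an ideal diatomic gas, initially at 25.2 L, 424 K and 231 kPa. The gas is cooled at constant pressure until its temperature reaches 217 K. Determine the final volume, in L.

12.9 L

Isobaric: P stays 231 kPa; V/T = const ⇒ T₂ = 217 K, V₂ = 12.9 L.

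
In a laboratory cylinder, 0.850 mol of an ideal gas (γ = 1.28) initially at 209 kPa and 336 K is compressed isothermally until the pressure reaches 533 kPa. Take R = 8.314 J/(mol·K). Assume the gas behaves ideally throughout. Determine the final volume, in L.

V₁ = nRT₁/P₁ = 0.850×8.314×336/209 = 11.4 L.
Isothermal: T stays 336 K; PV = const ⇒ V₂ = 4.45 L, P₂ = 533 kPa.

4.45 L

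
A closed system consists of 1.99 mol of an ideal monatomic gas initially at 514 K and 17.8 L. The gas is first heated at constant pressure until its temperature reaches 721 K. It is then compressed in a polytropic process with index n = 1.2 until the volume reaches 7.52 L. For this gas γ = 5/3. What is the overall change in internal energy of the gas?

9990 J

P₁ = nRT₁/V₁ = 1.99×8.314×514/17.8 = 478 kPa.
Step 1 — Isobaric: P stays 478 kPa; V/T = const ⇒ T₂ = 721 K, V₂ = 25.0 L.
W = PΔV = 478×(25.0−17.8) kPa·L = 3420 J.
ΔU = nCvΔT = 1.99×12.5×(721−514) = 5140 J.
Q = ΔU + W = nCpΔT = 8560 J.
State after step 1: P = 478 kPa, V = 25.0 L, T = 721 K.
Step 2 — Polytropic n=1.2: T₂ = T₁(V₁/V₂)^(n−1) = 721×(3.32)^0.20 = 917 K; P₂ = P₁(V₁/V₂)^n = 2020 kPa.
W = (P₁V₁−P₂V₂)/(n−1) = (478×25.0−2020×7.52)/0.20 = -16200 J.
ΔU = nCvΔT = 1.99×12.5×(917−721) = 4850 J.
Q = ΔU + W = -11300 J.
Net over both steps: W = -12800 J, Q = -2760 J, ΔU = 9990 J.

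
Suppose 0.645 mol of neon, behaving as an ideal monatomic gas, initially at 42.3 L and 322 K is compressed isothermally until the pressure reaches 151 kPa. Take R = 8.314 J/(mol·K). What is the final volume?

11.4 L

P₁ = nRT₁/V₁ = 0.645×8.314×322/42.3 = 40.8 kPa.
Isothermal: T stays 322 K; PV = const ⇒ V₂ = 11.4 L, P₂ = 151 kPa.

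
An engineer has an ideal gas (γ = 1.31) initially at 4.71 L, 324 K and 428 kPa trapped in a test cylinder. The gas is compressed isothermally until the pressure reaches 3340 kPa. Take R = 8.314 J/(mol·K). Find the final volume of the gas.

0.604 L

Isothermal: T stays 324 K; PV = const ⇒ V₂ = 0.604 L, P₂ = 3340 kPa.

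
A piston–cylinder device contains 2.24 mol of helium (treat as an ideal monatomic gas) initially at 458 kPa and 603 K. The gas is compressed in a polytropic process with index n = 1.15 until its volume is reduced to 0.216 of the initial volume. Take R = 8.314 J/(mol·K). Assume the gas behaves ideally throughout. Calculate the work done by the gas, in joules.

-19300 J

V₁ = nRT₁/P₁ = 2.24×8.314×603/458 = 24.5 L.
Polytropic n=1.15: T₂ = T₁(V₁/V₂)^(n−1) = 603×(4.63)^0.15 = 759 K; P₂ = P₁(V₁/V₂)^n = 2670 kPa.
W = (P₁V₁−P₂V₂)/(n−1) = (458×24.5−2670×5.30)/0.15 = -19300 J.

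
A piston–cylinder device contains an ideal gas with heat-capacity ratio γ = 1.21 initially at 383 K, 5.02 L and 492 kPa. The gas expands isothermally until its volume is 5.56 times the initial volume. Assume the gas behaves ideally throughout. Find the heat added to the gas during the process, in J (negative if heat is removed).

4240 J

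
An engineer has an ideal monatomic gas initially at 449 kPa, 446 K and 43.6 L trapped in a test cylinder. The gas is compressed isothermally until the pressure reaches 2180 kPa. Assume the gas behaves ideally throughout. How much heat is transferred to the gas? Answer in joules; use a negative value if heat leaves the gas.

-30900 J

n = P₁V₁/(RT₁) = 449×43.6/(8.314×446) = 5.28 mol.
Isothermal: T stays 446 K; PV = const ⇒ V₂ = 8.98 L, P₂ = 2180 kPa.
ΔU = 0 (ideal gas, T constant).
W = nRT ln(V₂/V₁) = 5.28×8.314×446×ln(0.206) = -30900 J.
Q = ΔU + W = -30900 J.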